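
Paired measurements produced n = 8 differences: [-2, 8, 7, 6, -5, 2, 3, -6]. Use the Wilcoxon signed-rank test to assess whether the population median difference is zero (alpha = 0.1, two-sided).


Step 1: Drop any zero differences (none here) and take |d_i|.
|d| = [2, 8, 7, 6, 5, 2, 3, 6]
Step 2: Midrank |d_i| (ties get averaged ranks).
ranks: |2|->1.5, |8|->8, |7|->7, |6|->5.5, |5|->4, |2|->1.5, |3|->3, |6|->5.5
Step 3: Attach original signs; sum ranks with positive sign and with negative sign.
W+ = 8 + 7 + 5.5 + 1.5 + 3 = 25
W- = 1.5 + 4 + 5.5 = 11
(Check: W+ + W- = 36 should equal n(n+1)/2 = 36.)
Step 4: Test statistic W = min(W+, W-) = 11.
Step 5: Ties in |d|, so use the tie-corrected normal approximation.
        E[W] = n(n+1)/4 = 8*9/4 = 18.
        Tie groups: |d|=2 (t=2), |d|=6 (t=2); sum(t^3 - t) = 12.
        Var[W] = n(n+1)(2n+1)/24 - sum(t^3-t)/48 = 1224/24 - 12/48 = 50.75.
        z = (W - E[W]) / sqrt(Var[W]) = (11 - 18) / 7.1239 = -0.9826.
        Two-sided p = 2*Phi(z) = 0.325801.
Step 6: alpha = 0.1. fail to reject H0.

W+ = 25, W- = 11, W = min = 11, p = 0.325801, fail to reject H0.


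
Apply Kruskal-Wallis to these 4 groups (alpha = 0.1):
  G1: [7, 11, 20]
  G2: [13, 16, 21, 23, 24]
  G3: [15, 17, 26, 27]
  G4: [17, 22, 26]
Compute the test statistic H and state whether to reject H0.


Step 1: Combine all N = 15 observations and assign midranks.
sorted (value, group, rank): (7,G1,1), (11,G1,2), (13,G2,3), (15,G3,4), (16,G2,5), (17,G3,6.5), (17,G4,6.5), (20,G1,8), (21,G2,9), (22,G4,10), (23,G2,11), (24,G2,12), (26,G3,13.5), (26,G4,13.5), (27,G3,15)
Step 2: Sum ranks within each group.
R_1 = 11 (n_1 = 3)
R_2 = 40 (n_2 = 5)
R_3 = 39 (n_3 = 4)
R_4 = 30 (n_4 = 3)
Step 3: H = 12/(N(N+1)) * sum(R_i^2/n_i) - 3(N+1)
     = 12/(15*16) * (11^2/3 + 40^2/5 + 39^2/4 + 30^2/3) - 3*16
     = 0.050000 * 1040.58 - 48
     = 4.029167.
Step 4: Ties present; correction factor C = 1 - 12/(15^3 - 15) = 0.996429. Corrected H = 4.029167 / 0.996429 = 4.043608.
Step 5: Under H0, H ~ chi^2(3); p-value = 0.256794.
Step 6: alpha = 0.1. fail to reject H0.

H = 4.0436, df = 3, p = 0.256794, fail to reject H0.


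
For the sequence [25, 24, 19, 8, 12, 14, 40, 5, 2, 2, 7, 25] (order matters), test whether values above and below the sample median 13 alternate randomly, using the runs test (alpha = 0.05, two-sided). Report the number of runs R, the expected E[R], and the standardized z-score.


Step 1: Compute median = 13; label A = above, B = below.
Labels in order: AAABBAABBBBA  (n_A = 6, n_B = 6)
Step 2: Count runs R = 5.
Step 3: Under H0 (random ordering), E[R] = 2*n_A*n_B/(n_A+n_B) + 1 = 2*6*6/12 + 1 = 7.0000.
        Var[R] = 2*n_A*n_B*(2*n_A*n_B - n_A - n_B) / ((n_A+n_B)^2 * (n_A+n_B-1)) = 4320/1584 = 2.7273.
        SD[R] = 1.6514.
Step 4: Continuity-corrected z = (R + 0.5 - E[R]) / SD[R] = (5 + 0.5 - 7.0000) / 1.6514 = -0.9083.
Step 5: Two-sided p-value via normal approximation = 2*(1 - Phi(|z|)) = 0.363722.
Step 6: alpha = 0.05. fail to reject H0.

R = 5, z = -0.9083, p = 0.363722, fail to reject H0.


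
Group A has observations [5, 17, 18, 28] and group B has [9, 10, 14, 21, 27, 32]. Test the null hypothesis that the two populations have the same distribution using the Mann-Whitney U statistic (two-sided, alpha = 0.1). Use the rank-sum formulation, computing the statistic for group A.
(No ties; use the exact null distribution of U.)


Step 1: Combine and sort all 10 observations; assign midranks.
sorted (value, group): (5,X), (9,Y), (10,Y), (14,Y), (17,X), (18,X), (21,Y), (27,Y), (28,X), (32,Y)
ranks: 5->1, 9->2, 10->3, 14->4, 17->5, 18->6, 21->7, 27->8, 28->9, 32->10
Step 2: Rank sum for X: R1 = 1 + 5 + 6 + 9 = 21.
Step 3: U_X = R1 - n1(n1+1)/2 = 21 - 4*5/2 = 21 - 10 = 11.
       U_Y = n1*n2 - U_X = 24 - 11 = 13.
Step 4: No ties, so the exact null distribution of U (based on enumerating the C(10,4) = 210 equally likely rank assignments) gives the two-sided p-value.
Step 5: p-value = 0.914286; compare to alpha = 0.1. fail to reject H0.

U_X = 11, p = 0.914286, fail to reject H0 at alpha = 0.1.


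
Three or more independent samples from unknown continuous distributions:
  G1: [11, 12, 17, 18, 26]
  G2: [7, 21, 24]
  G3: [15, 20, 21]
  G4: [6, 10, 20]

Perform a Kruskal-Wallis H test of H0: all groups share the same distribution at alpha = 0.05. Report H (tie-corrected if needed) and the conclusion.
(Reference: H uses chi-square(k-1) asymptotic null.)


Step 1: Combine all N = 14 observations and assign midranks.
sorted (value, group, rank): (6,G4,1), (7,G2,2), (10,G4,3), (11,G1,4), (12,G1,5), (15,G3,6), (17,G1,7), (18,G1,8), (20,G3,9.5), (20,G4,9.5), (21,G2,11.5), (21,G3,11.5), (24,G2,13), (26,G1,14)
Step 2: Sum ranks within each group.
R_1 = 38 (n_1 = 5)
R_2 = 26.5 (n_2 = 3)
R_3 = 27 (n_3 = 3)
R_4 = 13.5 (n_4 = 3)
Step 3: H = 12/(N(N+1)) * sum(R_i^2/n_i) - 3(N+1)
     = 12/(14*15) * (38^2/5 + 26.5^2/3 + 27^2/3 + 13.5^2/3) - 3*15
     = 0.057143 * 826.633 - 45
     = 2.236190.
Step 4: Ties present; correction factor C = 1 - 12/(14^3 - 14) = 0.995604. Corrected H = 2.236190 / 0.995604 = 2.246063.
Step 5: Under H0, H ~ chi^2(3); p-value = 0.522932.
Step 6: alpha = 0.05. fail to reject H0.

H = 2.2461, df = 3, p = 0.522932, fail to reject H0.


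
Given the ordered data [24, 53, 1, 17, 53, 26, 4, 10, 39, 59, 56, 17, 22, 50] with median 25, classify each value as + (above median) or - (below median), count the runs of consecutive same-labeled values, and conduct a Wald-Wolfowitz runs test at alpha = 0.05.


Step 1: Compute median = 25; label A = above, B = below.
Labels in order: BABBAABBAAABBA  (n_A = 7, n_B = 7)
Step 2: Count runs R = 8.
Step 3: Under H0 (random ordering), E[R] = 2*n_A*n_B/(n_A+n_B) + 1 = 2*7*7/14 + 1 = 8.0000.
        Var[R] = 2*n_A*n_B*(2*n_A*n_B - n_A - n_B) / ((n_A+n_B)^2 * (n_A+n_B-1)) = 8232/2548 = 3.2308.
        SD[R] = 1.7974.
Step 4: R = E[R], so z = 0 with no continuity correction.
Step 5: Two-sided p-value via normal approximation = 2*(1 - Phi(|z|)) = 1.000000.
Step 6: alpha = 0.05. fail to reject H0.

R = 8, z = 0.0000, p = 1.000000, fail to reject H0.


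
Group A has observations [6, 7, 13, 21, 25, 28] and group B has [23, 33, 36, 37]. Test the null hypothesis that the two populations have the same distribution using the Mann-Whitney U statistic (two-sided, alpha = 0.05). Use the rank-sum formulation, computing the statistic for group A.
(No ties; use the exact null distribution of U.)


Step 1: Combine and sort all 10 observations; assign midranks.
sorted (value, group): (6,X), (7,X), (13,X), (21,X), (23,Y), (25,X), (28,X), (33,Y), (36,Y), (37,Y)
ranks: 6->1, 7->2, 13->3, 21->4, 23->5, 25->6, 28->7, 33->8, 36->9, 37->10
Step 2: Rank sum for X: R1 = 1 + 2 + 3 + 4 + 6 + 7 = 23.
Step 3: U_X = R1 - n1(n1+1)/2 = 23 - 6*7/2 = 23 - 21 = 2.
       U_Y = n1*n2 - U_X = 24 - 2 = 22.
Step 4: No ties, so the exact null distribution of U (based on enumerating the C(10,6) = 210 equally likely rank assignments) gives the two-sided p-value.
Step 5: p-value = 0.038095; compare to alpha = 0.05. reject H0.

U_X = 2, p = 0.038095, reject H0 at alpha = 0.05.


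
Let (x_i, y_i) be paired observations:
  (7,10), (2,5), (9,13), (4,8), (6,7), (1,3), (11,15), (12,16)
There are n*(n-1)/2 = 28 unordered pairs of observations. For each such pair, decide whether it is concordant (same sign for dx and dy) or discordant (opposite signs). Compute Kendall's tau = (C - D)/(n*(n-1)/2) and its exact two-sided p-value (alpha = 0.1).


Step 1: Enumerate the 28 unordered pairs (i,j) with i<j and classify each by sign(x_j-x_i) * sign(y_j-y_i).
  (1,2):dx=-5,dy=-5->C; (1,3):dx=+2,dy=+3->C; (1,4):dx=-3,dy=-2->C; (1,5):dx=-1,dy=-3->C
  (1,6):dx=-6,dy=-7->C; (1,7):dx=+4,dy=+5->C; (1,8):dx=+5,dy=+6->C; (2,3):dx=+7,dy=+8->C
  (2,4):dx=+2,dy=+3->C; (2,5):dx=+4,dy=+2->C; (2,6):dx=-1,dy=-2->C; (2,7):dx=+9,dy=+10->C
  (2,8):dx=+10,dy=+11->C; (3,4):dx=-5,dy=-5->C; (3,5):dx=-3,dy=-6->C; (3,6):dx=-8,dy=-10->C
  (3,7):dx=+2,dy=+2->C; (3,8):dx=+3,dy=+3->C; (4,5):dx=+2,dy=-1->D; (4,6):dx=-3,dy=-5->C
  (4,7):dx=+7,dy=+7->C; (4,8):dx=+8,dy=+8->C; (5,6):dx=-5,dy=-4->C; (5,7):dx=+5,dy=+8->C
  (5,8):dx=+6,dy=+9->C; (6,7):dx=+10,dy=+12->C; (6,8):dx=+11,dy=+13->C; (7,8):dx=+1,dy=+1->C
Step 2: C = 27, D = 1, total pairs = 28.
Step 3: tau = (C - D)/(n(n-1)/2) = (27 - 1)/28 = 0.928571.
Step 4: Exact two-sided p-value (enumerate n! = 40320 permutations of y under H0): p = 0.000397.
Step 5: alpha = 0.1. reject H0.

tau_b = 0.9286 (C=27, D=1), p = 0.000397, reject H0.


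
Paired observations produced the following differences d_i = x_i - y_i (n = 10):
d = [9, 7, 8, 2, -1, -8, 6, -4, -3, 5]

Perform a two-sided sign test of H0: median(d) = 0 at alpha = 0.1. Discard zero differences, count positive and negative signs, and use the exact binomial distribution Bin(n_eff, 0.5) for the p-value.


Step 1: Discard zero differences. Original n = 10; n_eff = number of nonzero differences = 10.
Nonzero differences (with sign): +9, +7, +8, +2, -1, -8, +6, -4, -3, +5
Step 2: Count signs: positive = 6, negative = 4.
Step 3: Under H0: P(positive) = 0.5, so the number of positives S ~ Bin(10, 0.5).
Step 4: Two-sided exact p-value = sum of Bin(10,0.5) probabilities at or below the observed probability = 0.753906.
Step 5: alpha = 0.1. fail to reject H0.

n_eff = 10, pos = 6, neg = 4, p = 0.753906, fail to reject H0.


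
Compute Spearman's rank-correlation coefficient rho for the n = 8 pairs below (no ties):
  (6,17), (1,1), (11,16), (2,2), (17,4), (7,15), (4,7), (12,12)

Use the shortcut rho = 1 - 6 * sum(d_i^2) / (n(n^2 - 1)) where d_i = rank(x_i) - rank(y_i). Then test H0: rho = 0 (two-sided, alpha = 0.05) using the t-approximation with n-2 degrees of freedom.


Step 1: Rank x and y separately (midranks; no ties here).
rank(x): 6->4, 1->1, 11->6, 2->2, 17->8, 7->5, 4->3, 12->7
rank(y): 17->8, 1->1, 16->7, 2->2, 4->3, 15->6, 7->4, 12->5
Step 2: d_i = R_x(i) - R_y(i); compute d_i^2.
  (4-8)^2=16, (1-1)^2=0, (6-7)^2=1, (2-2)^2=0, (8-3)^2=25, (5-6)^2=1, (3-4)^2=1, (7-5)^2=4
sum(d^2) = 48.
Step 3: rho = 1 - 6*48 / (8*(8^2 - 1)) = 1 - 288/504 = 0.428571.
Step 4: Under H0, t = rho * sqrt((n-2)/(1-rho^2)) = 1.1619 ~ t(6).
Step 5: Two-sided p-value from the t-distribution with 6 df = 0.289403.
Step 6: alpha = 0.05. fail to reject H0.

rho = 0.4286, p = 0.289403, fail to reject H0 at alpha = 0.05.


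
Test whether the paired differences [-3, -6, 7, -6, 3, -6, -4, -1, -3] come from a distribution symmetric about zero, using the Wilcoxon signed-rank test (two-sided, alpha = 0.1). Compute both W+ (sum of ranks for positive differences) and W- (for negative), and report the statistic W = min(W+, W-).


Step 1: Drop any zero differences (none here) and take |d_i|.
|d| = [3, 6, 7, 6, 3, 6, 4, 1, 3]
Step 2: Midrank |d_i| (ties get averaged ranks).
ranks: |3|->3, |6|->7, |7|->9, |6|->7, |3|->3, |6|->7, |4|->5, |1|->1, |3|->3
Step 3: Attach original signs; sum ranks with positive sign and with negative sign.
W+ = 9 + 3 = 12
W- = 3 + 7 + 7 + 7 + 5 + 1 + 3 = 33
(Check: W+ + W- = 45 should equal n(n+1)/2 = 45.)
Step 4: Test statistic W = min(W+, W-) = 12.
Step 5: Ties in |d|, so use the tie-corrected normal approximation.
        E[W] = n(n+1)/4 = 9*10/4 = 22.5.
        Tie groups: |d|=3 (t=3), |d|=6 (t=3); sum(t^3 - t) = 48.
        Var[W] = n(n+1)(2n+1)/24 - sum(t^3-t)/48 = 1710/24 - 48/48 = 70.25.
        z = (W - E[W]) / sqrt(Var[W]) = (12 - 22.5) / 8.3815 = -1.2528.
        Two-sided p = 2*Phi(z) = 0.210295.
Step 6: alpha = 0.1. fail to reject H0.

W+ = 12, W- = 33, W = min = 12, p = 0.210295, fail to reject H0.


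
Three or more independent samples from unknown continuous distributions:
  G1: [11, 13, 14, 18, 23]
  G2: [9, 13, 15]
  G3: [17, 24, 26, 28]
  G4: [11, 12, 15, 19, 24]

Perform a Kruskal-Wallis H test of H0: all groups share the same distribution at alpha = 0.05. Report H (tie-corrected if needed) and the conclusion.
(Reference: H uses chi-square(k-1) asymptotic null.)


Step 1: Combine all N = 17 observations and assign midranks.
sorted (value, group, rank): (9,G2,1), (11,G1,2.5), (11,G4,2.5), (12,G4,4), (13,G1,5.5), (13,G2,5.5), (14,G1,7), (15,G2,8.5), (15,G4,8.5), (17,G3,10), (18,G1,11), (19,G4,12), (23,G1,13), (24,G3,14.5), (24,G4,14.5), (26,G3,16), (28,G3,17)
Step 2: Sum ranks within each group.
R_1 = 39 (n_1 = 5)
R_2 = 15 (n_2 = 3)
R_3 = 57.5 (n_3 = 4)
R_4 = 41.5 (n_4 = 5)
Step 3: H = 12/(N(N+1)) * sum(R_i^2/n_i) - 3(N+1)
     = 12/(17*18) * (39^2/5 + 15^2/3 + 57.5^2/4 + 41.5^2/5) - 3*18
     = 0.039216 * 1550.21 - 54
     = 6.792647.
Step 4: Ties present; correction factor C = 1 - 24/(17^3 - 17) = 0.995098. Corrected H = 6.792647 / 0.995098 = 6.826108.
Step 5: Under H0, H ~ chi^2(3); p-value = 0.077652.
Step 6: alpha = 0.05. fail to reject H0.

H = 6.8261, df = 3, p = 0.077652, fail to reject H0.


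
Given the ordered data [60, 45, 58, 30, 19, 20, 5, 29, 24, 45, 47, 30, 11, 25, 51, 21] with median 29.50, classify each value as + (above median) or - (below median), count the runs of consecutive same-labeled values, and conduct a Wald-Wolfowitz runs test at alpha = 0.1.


Step 1: Compute median = 29.50; label A = above, B = below.
Labels in order: AAAABBBBBAAABBAB  (n_A = 8, n_B = 8)
Step 2: Count runs R = 6.
Step 3: Under H0 (random ordering), E[R] = 2*n_A*n_B/(n_A+n_B) + 1 = 2*8*8/16 + 1 = 9.0000.
        Var[R] = 2*n_A*n_B*(2*n_A*n_B - n_A - n_B) / ((n_A+n_B)^2 * (n_A+n_B-1)) = 14336/3840 = 3.7333.
        SD[R] = 1.9322.
Step 4: Continuity-corrected z = (R + 0.5 - E[R]) / SD[R] = (6 + 0.5 - 9.0000) / 1.9322 = -1.2939.
Step 5: Two-sided p-value via normal approximation = 2*(1 - Phi(|z|)) = 0.195709.
Step 6: alpha = 0.1. fail to reject H0.

R = 6, z = -1.2939, p = 0.195709, fail to reject H0.


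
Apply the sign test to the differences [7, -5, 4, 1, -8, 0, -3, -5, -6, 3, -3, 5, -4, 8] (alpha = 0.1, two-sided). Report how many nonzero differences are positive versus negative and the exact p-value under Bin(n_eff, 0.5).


Step 1: Discard zero differences. Original n = 14; n_eff = number of nonzero differences = 13.
Nonzero differences (with sign): +7, -5, +4, +1, -8, -3, -5, -6, +3, -3, +5, -4, +8
Step 2: Count signs: positive = 6, negative = 7.
Step 3: Under H0: P(positive) = 0.5, so the number of positives S ~ Bin(13, 0.5).
Step 4: Two-sided exact p-value = sum of Bin(13,0.5) probabilities at or below the observed probability = 1.000000.
Step 5: alpha = 0.1. fail to reject H0.

n_eff = 13, pos = 6, neg = 7, p = 1.000000, fail to reject H0.


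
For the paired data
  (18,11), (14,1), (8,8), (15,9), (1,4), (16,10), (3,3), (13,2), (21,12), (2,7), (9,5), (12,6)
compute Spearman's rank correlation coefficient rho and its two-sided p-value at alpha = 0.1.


Step 1: Rank x and y separately (midranks; no ties here).
rank(x): 18->11, 14->8, 8->4, 15->9, 1->1, 16->10, 3->3, 13->7, 21->12, 2->2, 9->5, 12->6
rank(y): 11->11, 1->1, 8->8, 9->9, 4->4, 10->10, 3->3, 2->2, 12->12, 7->7, 5->5, 6->6
Step 2: d_i = R_x(i) - R_y(i); compute d_i^2.
  (11-11)^2=0, (8-1)^2=49, (4-8)^2=16, (9-9)^2=0, (1-4)^2=9, (10-10)^2=0, (3-3)^2=0, (7-2)^2=25, (12-12)^2=0, (2-7)^2=25, (5-5)^2=0, (6-6)^2=0
sum(d^2) = 124.
Step 3: rho = 1 - 6*124 / (12*(12^2 - 1)) = 1 - 744/1716 = 0.566434.
Step 4: Under H0, t = rho * sqrt((n-2)/(1-rho^2)) = 2.1735 ~ t(10).
Step 5: Two-sided p-value from the t-distribution with 10 df = 0.054842.
Step 6: alpha = 0.1. reject H0.

rho = 0.5664, p = 0.054842, reject H0 at alpha = 0.1.


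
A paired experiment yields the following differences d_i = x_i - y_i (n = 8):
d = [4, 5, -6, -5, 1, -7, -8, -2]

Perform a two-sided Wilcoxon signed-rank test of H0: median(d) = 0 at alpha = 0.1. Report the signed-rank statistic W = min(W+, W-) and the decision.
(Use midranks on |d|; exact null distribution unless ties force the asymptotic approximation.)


Step 1: Drop any zero differences (none here) and take |d_i|.
|d| = [4, 5, 6, 5, 1, 7, 8, 2]
Step 2: Midrank |d_i| (ties get averaged ranks).
ranks: |4|->3, |5|->4.5, |6|->6, |5|->4.5, |1|->1, |7|->7, |8|->8, |2|->2
Step 3: Attach original signs; sum ranks with positive sign and with negative sign.
W+ = 3 + 4.5 + 1 = 8.5
W- = 6 + 4.5 + 7 + 8 + 2 = 27.5
(Check: W+ + W- = 36 should equal n(n+1)/2 = 36.)
Step 4: Test statistic W = min(W+, W-) = 8.5.
Step 5: Ties in |d|, so use the tie-corrected normal approximation.
        E[W] = n(n+1)/4 = 8*9/4 = 18.
        Tie groups: |d|=5 (t=2); sum(t^3 - t) = 6.
        Var[W] = n(n+1)(2n+1)/24 - sum(t^3-t)/48 = 1224/24 - 6/48 = 50.875.
        z = (W - E[W]) / sqrt(Var[W]) = (8.5 - 18) / 7.1327 = -1.3319.
        Two-sided p = 2*Phi(z) = 0.182893.
Step 6: alpha = 0.1. fail to reject H0.

W+ = 8.5, W- = 27.5, W = min = 8.5, p = 0.182893, fail to reject H0.


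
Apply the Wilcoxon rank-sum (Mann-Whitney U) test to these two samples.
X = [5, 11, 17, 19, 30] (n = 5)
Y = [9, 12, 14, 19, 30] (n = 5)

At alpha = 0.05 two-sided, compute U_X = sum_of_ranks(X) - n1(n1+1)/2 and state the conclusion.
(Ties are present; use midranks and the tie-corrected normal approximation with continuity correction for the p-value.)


Step 1: Combine and sort all 10 observations; assign midranks.
sorted (value, group): (5,X), (9,Y), (11,X), (12,Y), (14,Y), (17,X), (19,X), (19,Y), (30,X), (30,Y)
ranks: 5->1, 9->2, 11->3, 12->4, 14->5, 17->6, 19->7.5, 19->7.5, 30->9.5, 30->9.5
Step 2: Rank sum for X: R1 = 1 + 3 + 6 + 7.5 + 9.5 = 27.
Step 3: U_X = R1 - n1(n1+1)/2 = 27 - 5*6/2 = 27 - 15 = 12.
       U_Y = n1*n2 - U_X = 25 - 12 = 13.
Step 4: Ties are present, so use the tie-corrected normal approximation (with continuity correction) for the p-value.
Step 5: p-value = 1.000000; compare to alpha = 0.05. fail to reject H0.

U_X = 12, p = 1.000000, fail to reject H0 at alpha = 0.05.


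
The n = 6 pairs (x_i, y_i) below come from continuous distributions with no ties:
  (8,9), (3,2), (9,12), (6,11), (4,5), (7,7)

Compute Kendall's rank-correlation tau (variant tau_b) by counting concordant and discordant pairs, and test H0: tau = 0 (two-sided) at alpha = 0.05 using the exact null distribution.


Step 1: Enumerate the 15 unordered pairs (i,j) with i<j and classify each by sign(x_j-x_i) * sign(y_j-y_i).
  (1,2):dx=-5,dy=-7->C; (1,3):dx=+1,dy=+3->C; (1,4):dx=-2,dy=+2->D; (1,5):dx=-4,dy=-4->C
  (1,6):dx=-1,dy=-2->C; (2,3):dx=+6,dy=+10->C; (2,4):dx=+3,dy=+9->C; (2,5):dx=+1,dy=+3->C
  (2,6):dx=+4,dy=+5->C; (3,4):dx=-3,dy=-1->C; (3,5):dx=-5,dy=-7->C; (3,6):dx=-2,dy=-5->C
  (4,5):dx=-2,dy=-6->C; (4,6):dx=+1,dy=-4->D; (5,6):dx=+3,dy=+2->C
Step 2: C = 13, D = 2, total pairs = 15.
Step 3: tau = (C - D)/(n(n-1)/2) = (13 - 2)/15 = 0.733333.
Step 4: Exact two-sided p-value (enumerate n! = 720 permutations of y under H0): p = 0.055556.
Step 5: alpha = 0.05. fail to reject H0.

tau_b = 0.7333 (C=13, D=2), p = 0.055556, fail to reject H0.


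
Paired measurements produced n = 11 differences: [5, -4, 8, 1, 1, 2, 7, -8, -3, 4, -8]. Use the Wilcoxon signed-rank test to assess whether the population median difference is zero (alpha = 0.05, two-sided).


Step 1: Drop any zero differences (none here) and take |d_i|.
|d| = [5, 4, 8, 1, 1, 2, 7, 8, 3, 4, 8]
Step 2: Midrank |d_i| (ties get averaged ranks).
ranks: |5|->7, |4|->5.5, |8|->10, |1|->1.5, |1|->1.5, |2|->3, |7|->8, |8|->10, |3|->4, |4|->5.5, |8|->10
Step 3: Attach original signs; sum ranks with positive sign and with negative sign.
W+ = 7 + 10 + 1.5 + 1.5 + 3 + 8 + 5.5 = 36.5
W- = 5.5 + 10 + 4 + 10 = 29.5
(Check: W+ + W- = 66 should equal n(n+1)/2 = 66.)
Step 4: Test statistic W = min(W+, W-) = 29.5.
Step 5: Ties in |d|, so use the tie-corrected normal approximation.
        E[W] = n(n+1)/4 = 11*12/4 = 33.
        Tie groups: |d|=1 (t=2), |d|=4 (t=2), |d|=8 (t=3); sum(t^3 - t) = 36.
        Var[W] = n(n+1)(2n+1)/24 - sum(t^3-t)/48 = 3036/24 - 36/48 = 125.75.
        z = (W - E[W]) / sqrt(Var[W]) = (29.5 - 33) / 11.2138 = -0.3121.
        Two-sided p = 2*Phi(z) = 0.754953.
Step 6: alpha = 0.05. fail to reject H0.

W+ = 36.5, W- = 29.5, W = min = 29.5, p = 0.754953, fail to reject H0.


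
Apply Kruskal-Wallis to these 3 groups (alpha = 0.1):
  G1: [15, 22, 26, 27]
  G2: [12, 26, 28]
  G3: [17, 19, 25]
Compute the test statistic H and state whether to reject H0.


Step 1: Combine all N = 10 observations and assign midranks.
sorted (value, group, rank): (12,G2,1), (15,G1,2), (17,G3,3), (19,G3,4), (22,G1,5), (25,G3,6), (26,G1,7.5), (26,G2,7.5), (27,G1,9), (28,G2,10)
Step 2: Sum ranks within each group.
R_1 = 23.5 (n_1 = 4)
R_2 = 18.5 (n_2 = 3)
R_3 = 13 (n_3 = 3)
Step 3: H = 12/(N(N+1)) * sum(R_i^2/n_i) - 3(N+1)
     = 12/(10*11) * (23.5^2/4 + 18.5^2/3 + 13^2/3) - 3*11
     = 0.109091 * 308.479 - 33
     = 0.652273.
Step 4: Ties present; correction factor C = 1 - 6/(10^3 - 10) = 0.993939. Corrected H = 0.652273 / 0.993939 = 0.656250.
Step 5: Under H0, H ~ chi^2(2); p-value = 0.720273.
Step 6: alpha = 0.1. fail to reject H0.

H = 0.6563, df = 2, p = 0.720273, fail to reject H0.


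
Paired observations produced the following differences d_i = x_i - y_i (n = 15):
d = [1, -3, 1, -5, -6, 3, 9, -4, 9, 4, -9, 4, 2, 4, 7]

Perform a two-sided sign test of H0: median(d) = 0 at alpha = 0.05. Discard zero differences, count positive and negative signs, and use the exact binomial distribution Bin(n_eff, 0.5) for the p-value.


Step 1: Discard zero differences. Original n = 15; n_eff = number of nonzero differences = 15.
Nonzero differences (with sign): +1, -3, +1, -5, -6, +3, +9, -4, +9, +4, -9, +4, +2, +4, +7
Step 2: Count signs: positive = 10, negative = 5.
Step 3: Under H0: P(positive) = 0.5, so the number of positives S ~ Bin(15, 0.5).
Step 4: Two-sided exact p-value = sum of Bin(15,0.5) probabilities at or below the observed probability = 0.301758.
Step 5: alpha = 0.05. fail to reject H0.

n_eff = 15, pos = 10, neg = 5, p = 0.301758, fail to reject H0.


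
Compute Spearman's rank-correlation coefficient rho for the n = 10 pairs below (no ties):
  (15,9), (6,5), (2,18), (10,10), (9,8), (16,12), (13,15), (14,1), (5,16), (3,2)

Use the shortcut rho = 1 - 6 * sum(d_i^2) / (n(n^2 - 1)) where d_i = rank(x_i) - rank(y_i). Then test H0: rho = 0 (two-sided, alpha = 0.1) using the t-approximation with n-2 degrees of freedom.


Step 1: Rank x and y separately (midranks; no ties here).
rank(x): 15->9, 6->4, 2->1, 10->6, 9->5, 16->10, 13->7, 14->8, 5->3, 3->2
rank(y): 9->5, 5->3, 18->10, 10->6, 8->4, 12->7, 15->8, 1->1, 16->9, 2->2
Step 2: d_i = R_x(i) - R_y(i); compute d_i^2.
  (9-5)^2=16, (4-3)^2=1, (1-10)^2=81, (6-6)^2=0, (5-4)^2=1, (10-7)^2=9, (7-8)^2=1, (8-1)^2=49, (3-9)^2=36, (2-2)^2=0
sum(d^2) = 194.
Step 3: rho = 1 - 6*194 / (10*(10^2 - 1)) = 1 - 1164/990 = -0.175758.
Step 4: Under H0, t = rho * sqrt((n-2)/(1-rho^2)) = -0.5050 ~ t(8).
Step 5: Two-sided p-value from the t-distribution with 8 df = 0.627188.
Step 6: alpha = 0.1. fail to reject H0.

rho = -0.1758, p = 0.627188, fail to reject H0 at alpha = 0.1.


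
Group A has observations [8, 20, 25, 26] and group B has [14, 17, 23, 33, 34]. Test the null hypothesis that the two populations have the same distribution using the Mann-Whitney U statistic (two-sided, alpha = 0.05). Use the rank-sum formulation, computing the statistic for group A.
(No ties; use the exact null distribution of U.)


Step 1: Combine and sort all 9 observations; assign midranks.
sorted (value, group): (8,X), (14,Y), (17,Y), (20,X), (23,Y), (25,X), (26,X), (33,Y), (34,Y)
ranks: 8->1, 14->2, 17->3, 20->4, 23->5, 25->6, 26->7, 33->8, 34->9
Step 2: Rank sum for X: R1 = 1 + 4 + 6 + 7 = 18.
Step 3: U_X = R1 - n1(n1+1)/2 = 18 - 4*5/2 = 18 - 10 = 8.
       U_Y = n1*n2 - U_X = 20 - 8 = 12.
Step 4: No ties, so the exact null distribution of U (based on enumerating the C(9,4) = 126 equally likely rank assignments) gives the two-sided p-value.
Step 5: p-value = 0.730159; compare to alpha = 0.05. fail to reject H0.

U_X = 8, p = 0.730159, fail to reject H0 at alpha = 0.05.


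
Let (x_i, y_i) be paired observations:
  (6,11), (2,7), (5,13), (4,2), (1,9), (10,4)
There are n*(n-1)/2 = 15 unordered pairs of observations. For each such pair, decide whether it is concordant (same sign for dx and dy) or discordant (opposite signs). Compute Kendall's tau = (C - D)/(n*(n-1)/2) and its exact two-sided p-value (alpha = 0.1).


Step 1: Enumerate the 15 unordered pairs (i,j) with i<j and classify each by sign(x_j-x_i) * sign(y_j-y_i).
  (1,2):dx=-4,dy=-4->C; (1,3):dx=-1,dy=+2->D; (1,4):dx=-2,dy=-9->C; (1,5):dx=-5,dy=-2->C
  (1,6):dx=+4,dy=-7->D; (2,3):dx=+3,dy=+6->C; (2,4):dx=+2,dy=-5->D; (2,5):dx=-1,dy=+2->D
  (2,6):dx=+8,dy=-3->D; (3,4):dx=-1,dy=-11->C; (3,5):dx=-4,dy=-4->C; (3,6):dx=+5,dy=-9->D
  (4,5):dx=-3,dy=+7->D; (4,6):dx=+6,dy=+2->C; (5,6):dx=+9,dy=-5->D
Step 2: C = 7, D = 8, total pairs = 15.
Step 3: tau = (C - D)/(n(n-1)/2) = (7 - 8)/15 = -0.066667.
Step 4: Exact two-sided p-value (enumerate n! = 720 permutations of y under H0): p = 1.000000.
Step 5: alpha = 0.1. fail to reject H0.

tau_b = -0.0667 (C=7, D=8), p = 1.000000, fail to reject H0.


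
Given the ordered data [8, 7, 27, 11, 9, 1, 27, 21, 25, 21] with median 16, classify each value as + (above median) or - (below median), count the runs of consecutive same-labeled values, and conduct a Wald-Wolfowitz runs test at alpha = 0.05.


Step 1: Compute median = 16; label A = above, B = below.
Labels in order: BBABBBAAAA  (n_A = 5, n_B = 5)
Step 2: Count runs R = 4.
Step 3: Under H0 (random ordering), E[R] = 2*n_A*n_B/(n_A+n_B) + 1 = 2*5*5/10 + 1 = 6.0000.
        Var[R] = 2*n_A*n_B*(2*n_A*n_B - n_A - n_B) / ((n_A+n_B)^2 * (n_A+n_B-1)) = 2000/900 = 2.2222.
        SD[R] = 1.4907.
Step 4: Continuity-corrected z = (R + 0.5 - E[R]) / SD[R] = (4 + 0.5 - 6.0000) / 1.4907 = -1.0062.
Step 5: Two-sided p-value via normal approximation = 2*(1 - Phi(|z|)) = 0.314305.
Step 6: alpha = 0.05. fail to reject H0.

R = 4, z = -1.0062, p = 0.314305, fail to reject H0.


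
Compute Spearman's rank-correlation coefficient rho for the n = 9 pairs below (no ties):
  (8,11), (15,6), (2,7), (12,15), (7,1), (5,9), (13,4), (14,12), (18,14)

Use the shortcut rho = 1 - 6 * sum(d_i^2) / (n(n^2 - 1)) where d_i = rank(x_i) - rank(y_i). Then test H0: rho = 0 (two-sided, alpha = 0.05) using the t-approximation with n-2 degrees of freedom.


Step 1: Rank x and y separately (midranks; no ties here).
rank(x): 8->4, 15->8, 2->1, 12->5, 7->3, 5->2, 13->6, 14->7, 18->9
rank(y): 11->6, 6->3, 7->4, 15->9, 1->1, 9->5, 4->2, 12->7, 14->8
Step 2: d_i = R_x(i) - R_y(i); compute d_i^2.
  (4-6)^2=4, (8-3)^2=25, (1-4)^2=9, (5-9)^2=16, (3-1)^2=4, (2-5)^2=9, (6-2)^2=16, (7-7)^2=0, (9-8)^2=1
sum(d^2) = 84.
Step 3: rho = 1 - 6*84 / (9*(9^2 - 1)) = 1 - 504/720 = 0.300000.
Step 4: Under H0, t = rho * sqrt((n-2)/(1-rho^2)) = 0.8321 ~ t(7).
Step 5: Two-sided p-value from the t-distribution with 7 df = 0.432845.
Step 6: alpha = 0.05. fail to reject H0.

rho = 0.3000, p = 0.432845, fail to reject H0 at alpha = 0.05.


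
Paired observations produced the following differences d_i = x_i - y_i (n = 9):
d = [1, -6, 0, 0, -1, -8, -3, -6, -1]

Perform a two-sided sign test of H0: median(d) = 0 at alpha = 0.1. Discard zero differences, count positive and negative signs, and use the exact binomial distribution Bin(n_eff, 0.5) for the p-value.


Step 1: Discard zero differences. Original n = 9; n_eff = number of nonzero differences = 7.
Nonzero differences (with sign): +1, -6, -1, -8, -3, -6, -1
Step 2: Count signs: positive = 1, negative = 6.
Step 3: Under H0: P(positive) = 0.5, so the number of positives S ~ Bin(7, 0.5).
Step 4: Two-sided exact p-value = sum of Bin(7,0.5) probabilities at or below the observed probability = 0.125000.
Step 5: alpha = 0.1. fail to reject H0.

n_eff = 7, pos = 1, neg = 6, p = 0.125000, fail to reject H0.


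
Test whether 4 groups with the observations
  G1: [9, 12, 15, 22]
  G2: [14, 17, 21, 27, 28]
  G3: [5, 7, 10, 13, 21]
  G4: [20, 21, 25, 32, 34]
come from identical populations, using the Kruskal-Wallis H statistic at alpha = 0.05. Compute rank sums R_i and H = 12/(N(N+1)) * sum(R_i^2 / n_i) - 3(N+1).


Step 1: Combine all N = 19 observations and assign midranks.
sorted (value, group, rank): (5,G3,1), (7,G3,2), (9,G1,3), (10,G3,4), (12,G1,5), (13,G3,6), (14,G2,7), (15,G1,8), (17,G2,9), (20,G4,10), (21,G2,12), (21,G3,12), (21,G4,12), (22,G1,14), (25,G4,15), (27,G2,16), (28,G2,17), (32,G4,18), (34,G4,19)
Step 2: Sum ranks within each group.
R_1 = 30 (n_1 = 4)
R_2 = 61 (n_2 = 5)
R_3 = 25 (n_3 = 5)
R_4 = 74 (n_4 = 5)
Step 3: H = 12/(N(N+1)) * sum(R_i^2/n_i) - 3(N+1)
     = 12/(19*20) * (30^2/4 + 61^2/5 + 25^2/5 + 74^2/5) - 3*20
     = 0.031579 * 2189.4 - 60
     = 9.138947.
Step 4: Ties present; correction factor C = 1 - 24/(19^3 - 19) = 0.996491. Corrected H = 9.138947 / 0.996491 = 9.171127.
Step 5: Under H0, H ~ chi^2(3); p-value = 0.027100.
Step 6: alpha = 0.05. reject H0.

H = 9.1711, df = 3, p = 0.027100, reject H0.


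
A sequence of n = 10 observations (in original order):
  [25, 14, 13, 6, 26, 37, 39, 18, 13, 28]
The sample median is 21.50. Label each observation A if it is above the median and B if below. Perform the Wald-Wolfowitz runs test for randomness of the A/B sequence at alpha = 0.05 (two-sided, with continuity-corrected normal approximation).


Step 1: Compute median = 21.50; label A = above, B = below.
Labels in order: ABBBAAABBA  (n_A = 5, n_B = 5)
Step 2: Count runs R = 5.
Step 3: Under H0 (random ordering), E[R] = 2*n_A*n_B/(n_A+n_B) + 1 = 2*5*5/10 + 1 = 6.0000.
        Var[R] = 2*n_A*n_B*(2*n_A*n_B - n_A - n_B) / ((n_A+n_B)^2 * (n_A+n_B-1)) = 2000/900 = 2.2222.
        SD[R] = 1.4907.
Step 4: Continuity-corrected z = (R + 0.5 - E[R]) / SD[R] = (5 + 0.5 - 6.0000) / 1.4907 = -0.3354.
Step 5: Two-sided p-value via normal approximation = 2*(1 - Phi(|z|)) = 0.737316.
Step 6: alpha = 0.05. fail to reject H0.

R = 5, z = -0.3354, p = 0.737316, fail to reject H0.


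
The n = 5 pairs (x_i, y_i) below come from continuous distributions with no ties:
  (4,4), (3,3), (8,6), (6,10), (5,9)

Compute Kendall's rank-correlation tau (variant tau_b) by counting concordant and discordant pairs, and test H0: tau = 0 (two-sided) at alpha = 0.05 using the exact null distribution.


Step 1: Enumerate the 10 unordered pairs (i,j) with i<j and classify each by sign(x_j-x_i) * sign(y_j-y_i).
  (1,2):dx=-1,dy=-1->C; (1,3):dx=+4,dy=+2->C; (1,4):dx=+2,dy=+6->C; (1,5):dx=+1,dy=+5->C
  (2,3):dx=+5,dy=+3->C; (2,4):dx=+3,dy=+7->C; (2,5):dx=+2,dy=+6->C; (3,4):dx=-2,dy=+4->D
  (3,5):dx=-3,dy=+3->D; (4,5):dx=-1,dy=-1->C
Step 2: C = 8, D = 2, total pairs = 10.
Step 3: tau = (C - D)/(n(n-1)/2) = (8 - 2)/10 = 0.600000.
Step 4: Exact two-sided p-value (enumerate n! = 120 permutations of y under H0): p = 0.233333.
Step 5: alpha = 0.05. fail to reject H0.

tau_b = 0.6000 (C=8, D=2), p = 0.233333, fail to reject H0.


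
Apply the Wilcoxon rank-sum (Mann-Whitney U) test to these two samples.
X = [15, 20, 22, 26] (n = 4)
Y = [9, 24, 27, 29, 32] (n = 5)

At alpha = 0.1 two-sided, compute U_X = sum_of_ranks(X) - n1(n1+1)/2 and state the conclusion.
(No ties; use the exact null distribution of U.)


Step 1: Combine and sort all 9 observations; assign midranks.
sorted (value, group): (9,Y), (15,X), (20,X), (22,X), (24,Y), (26,X), (27,Y), (29,Y), (32,Y)
ranks: 9->1, 15->2, 20->3, 22->4, 24->5, 26->6, 27->7, 29->8, 32->9
Step 2: Rank sum for X: R1 = 2 + 3 + 4 + 6 = 15.
Step 3: U_X = R1 - n1(n1+1)/2 = 15 - 4*5/2 = 15 - 10 = 5.
       U_Y = n1*n2 - U_X = 20 - 5 = 15.
Step 4: No ties, so the exact null distribution of U (based on enumerating the C(9,4) = 126 equally likely rank assignments) gives the two-sided p-value.
Step 5: p-value = 0.285714; compare to alpha = 0.1. fail to reject H0.

U_X = 5, p = 0.285714, fail to reject H0 at alpha = 0.1.


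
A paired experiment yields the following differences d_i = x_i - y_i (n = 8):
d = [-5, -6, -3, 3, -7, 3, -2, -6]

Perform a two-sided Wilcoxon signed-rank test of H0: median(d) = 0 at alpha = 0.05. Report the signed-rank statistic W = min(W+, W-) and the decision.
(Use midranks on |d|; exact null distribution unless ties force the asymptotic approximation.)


Step 1: Drop any zero differences (none here) and take |d_i|.
|d| = [5, 6, 3, 3, 7, 3, 2, 6]
Step 2: Midrank |d_i| (ties get averaged ranks).
ranks: |5|->5, |6|->6.5, |3|->3, |3|->3, |7|->8, |3|->3, |2|->1, |6|->6.5
Step 3: Attach original signs; sum ranks with positive sign and with negative sign.
W+ = 3 + 3 = 6
W- = 5 + 6.5 + 3 + 8 + 1 + 6.5 = 30
(Check: W+ + W- = 36 should equal n(n+1)/2 = 36.)
Step 4: Test statistic W = min(W+, W-) = 6.
Step 5: Ties in |d|, so use the tie-corrected normal approximation.
        E[W] = n(n+1)/4 = 8*9/4 = 18.
        Tie groups: |d|=3 (t=3), |d|=6 (t=2); sum(t^3 - t) = 30.
        Var[W] = n(n+1)(2n+1)/24 - sum(t^3-t)/48 = 1224/24 - 30/48 = 50.375.
        z = (W - E[W]) / sqrt(Var[W]) = (6 - 18) / 7.0975 = -1.6907.
        Two-sided p = 2*Phi(z) = 0.090889.
Step 6: alpha = 0.05. fail to reject H0.

W+ = 6, W- = 30, W = min = 6, p = 0.090889, fail to reject H0.


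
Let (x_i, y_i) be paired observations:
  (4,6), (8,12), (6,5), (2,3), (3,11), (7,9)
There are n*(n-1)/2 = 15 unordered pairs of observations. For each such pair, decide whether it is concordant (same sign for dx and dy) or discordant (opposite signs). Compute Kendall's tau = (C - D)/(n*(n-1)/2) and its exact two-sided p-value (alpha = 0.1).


Step 1: Enumerate the 15 unordered pairs (i,j) with i<j and classify each by sign(x_j-x_i) * sign(y_j-y_i).
  (1,2):dx=+4,dy=+6->C; (1,3):dx=+2,dy=-1->D; (1,4):dx=-2,dy=-3->C; (1,5):dx=-1,dy=+5->D
  (1,6):dx=+3,dy=+3->C; (2,3):dx=-2,dy=-7->C; (2,4):dx=-6,dy=-9->C; (2,5):dx=-5,dy=-1->C
  (2,6):dx=-1,dy=-3->C; (3,4):dx=-4,dy=-2->C; (3,5):dx=-3,dy=+6->D; (3,6):dx=+1,dy=+4->C
  (4,5):dx=+1,dy=+8->C; (4,6):dx=+5,dy=+6->C; (5,6):dx=+4,dy=-2->D
Step 2: C = 11, D = 4, total pairs = 15.
Step 3: tau = (C - D)/(n(n-1)/2) = (11 - 4)/15 = 0.466667.
Step 4: Exact two-sided p-value (enumerate n! = 720 permutations of y under H0): p = 0.272222.
Step 5: alpha = 0.1. fail to reject H0.

tau_b = 0.4667 (C=11, D=4), p = 0.272222, fail to reject H0.


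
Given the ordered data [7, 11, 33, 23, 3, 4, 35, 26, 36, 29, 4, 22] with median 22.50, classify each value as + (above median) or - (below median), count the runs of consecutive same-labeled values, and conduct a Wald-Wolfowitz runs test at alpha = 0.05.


Step 1: Compute median = 22.50; label A = above, B = below.
Labels in order: BBAABBAAAABB  (n_A = 6, n_B = 6)
Step 2: Count runs R = 5.
Step 3: Under H0 (random ordering), E[R] = 2*n_A*n_B/(n_A+n_B) + 1 = 2*6*6/12 + 1 = 7.0000.
        Var[R] = 2*n_A*n_B*(2*n_A*n_B - n_A - n_B) / ((n_A+n_B)^2 * (n_A+n_B-1)) = 4320/1584 = 2.7273.
        SD[R] = 1.6514.
Step 4: Continuity-corrected z = (R + 0.5 - E[R]) / SD[R] = (5 + 0.5 - 7.0000) / 1.6514 = -0.9083.
Step 5: Two-sided p-value via normal approximation = 2*(1 - Phi(|z|)) = 0.363722.
Step 6: alpha = 0.05. fail to reject H0.

R = 5, z = -0.9083, p = 0.363722, fail to reject H0.


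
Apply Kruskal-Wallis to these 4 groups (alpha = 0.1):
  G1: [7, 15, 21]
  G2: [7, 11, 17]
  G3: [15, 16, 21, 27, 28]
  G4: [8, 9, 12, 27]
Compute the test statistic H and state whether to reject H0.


Step 1: Combine all N = 15 observations and assign midranks.
sorted (value, group, rank): (7,G1,1.5), (7,G2,1.5), (8,G4,3), (9,G4,4), (11,G2,5), (12,G4,6), (15,G1,7.5), (15,G3,7.5), (16,G3,9), (17,G2,10), (21,G1,11.5), (21,G3,11.5), (27,G3,13.5), (27,G4,13.5), (28,G3,15)
Step 2: Sum ranks within each group.
R_1 = 20.5 (n_1 = 3)
R_2 = 16.5 (n_2 = 3)
R_3 = 56.5 (n_3 = 5)
R_4 = 26.5 (n_4 = 4)
Step 3: H = 12/(N(N+1)) * sum(R_i^2/n_i) - 3(N+1)
     = 12/(15*16) * (20.5^2/3 + 16.5^2/3 + 56.5^2/5 + 26.5^2/4) - 3*16
     = 0.050000 * 1044.85 - 48
     = 4.242292.
Step 4: Ties present; correction factor C = 1 - 24/(15^3 - 15) = 0.992857. Corrected H = 4.242292 / 0.992857 = 4.272812.
Step 5: Under H0, H ~ chi^2(3); p-value = 0.233472.
Step 6: alpha = 0.1. fail to reject H0.

H = 4.2728, df = 3, p = 0.233472, fail to reject H0.


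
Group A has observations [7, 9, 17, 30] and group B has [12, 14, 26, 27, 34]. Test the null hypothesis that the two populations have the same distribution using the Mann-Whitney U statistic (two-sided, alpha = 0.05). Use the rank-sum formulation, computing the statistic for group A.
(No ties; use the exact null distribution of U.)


Step 1: Combine and sort all 9 observations; assign midranks.
sorted (value, group): (7,X), (9,X), (12,Y), (14,Y), (17,X), (26,Y), (27,Y), (30,X), (34,Y)
ranks: 7->1, 9->2, 12->3, 14->4, 17->5, 26->6, 27->7, 30->8, 34->9
Step 2: Rank sum for X: R1 = 1 + 2 + 5 + 8 = 16.
Step 3: U_X = R1 - n1(n1+1)/2 = 16 - 4*5/2 = 16 - 10 = 6.
       U_Y = n1*n2 - U_X = 20 - 6 = 14.
Step 4: No ties, so the exact null distribution of U (based on enumerating the C(9,4) = 126 equally likely rank assignments) gives the two-sided p-value.
Step 5: p-value = 0.412698; compare to alpha = 0.05. fail to reject H0.

U_X = 6, p = 0.412698, fail to reject H0 at alpha = 0.05.


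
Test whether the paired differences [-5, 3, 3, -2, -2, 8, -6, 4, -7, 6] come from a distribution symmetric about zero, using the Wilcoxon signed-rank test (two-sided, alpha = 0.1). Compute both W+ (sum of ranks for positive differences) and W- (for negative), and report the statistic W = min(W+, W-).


Step 1: Drop any zero differences (none here) and take |d_i|.
|d| = [5, 3, 3, 2, 2, 8, 6, 4, 7, 6]
Step 2: Midrank |d_i| (ties get averaged ranks).
ranks: |5|->6, |3|->3.5, |3|->3.5, |2|->1.5, |2|->1.5, |8|->10, |6|->7.5, |4|->5, |7|->9, |6|->7.5
Step 3: Attach original signs; sum ranks with positive sign and with negative sign.
W+ = 3.5 + 3.5 + 10 + 5 + 7.5 = 29.5
W- = 6 + 1.5 + 1.5 + 7.5 + 9 = 25.5
(Check: W+ + W- = 55 should equal n(n+1)/2 = 55.)
Step 4: Test statistic W = min(W+, W-) = 25.5.
Step 5: Ties in |d|, so use the tie-corrected normal approximation.
        E[W] = n(n+1)/4 = 10*11/4 = 27.5.
        Tie groups: |d|=2 (t=2), |d|=3 (t=2), |d|=6 (t=2); sum(t^3 - t) = 18.
        Var[W] = n(n+1)(2n+1)/24 - sum(t^3-t)/48 = 2310/24 - 18/48 = 95.875.
        z = (W - E[W]) / sqrt(Var[W]) = (25.5 - 27.5) / 9.7916 = -0.2043.
        Two-sided p = 2*Phi(z) = 0.838153.
Step 6: alpha = 0.1. fail to reject H0.

W+ = 29.5, W- = 25.5, W = min = 25.5, p = 0.838153, fail to reject H0.


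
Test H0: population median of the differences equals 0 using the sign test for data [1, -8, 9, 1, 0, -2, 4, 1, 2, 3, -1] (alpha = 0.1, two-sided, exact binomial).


Step 1: Discard zero differences. Original n = 11; n_eff = number of nonzero differences = 10.
Nonzero differences (with sign): +1, -8, +9, +1, -2, +4, +1, +2, +3, -1
Step 2: Count signs: positive = 7, negative = 3.
Step 3: Under H0: P(positive) = 0.5, so the number of positives S ~ Bin(10, 0.5).
Step 4: Two-sided exact p-value = sum of Bin(10,0.5) probabilities at or below the observed probability = 0.343750.
Step 5: alpha = 0.1. fail to reject H0.

n_eff = 10, pos = 7, neg = 3, p = 0.343750, fail to reject H0.


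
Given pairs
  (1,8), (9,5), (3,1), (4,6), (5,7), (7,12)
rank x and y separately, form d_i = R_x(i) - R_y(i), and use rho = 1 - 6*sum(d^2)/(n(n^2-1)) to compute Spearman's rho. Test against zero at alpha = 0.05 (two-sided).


Step 1: Rank x and y separately (midranks; no ties here).
rank(x): 1->1, 9->6, 3->2, 4->3, 5->4, 7->5
rank(y): 8->5, 5->2, 1->1, 6->3, 7->4, 12->6
Step 2: d_i = R_x(i) - R_y(i); compute d_i^2.
  (1-5)^2=16, (6-2)^2=16, (2-1)^2=1, (3-3)^2=0, (4-4)^2=0, (5-6)^2=1
sum(d^2) = 34.
Step 3: rho = 1 - 6*34 / (6*(6^2 - 1)) = 1 - 204/210 = 0.028571.
Step 4: Under H0, t = rho * sqrt((n-2)/(1-rho^2)) = 0.0572 ~ t(4).
Step 5: Two-sided p-value from the t-distribution with 4 df = 0.957155.
Step 6: alpha = 0.05. fail to reject H0.

rho = 0.0286, p = 0.957155, fail to reject H0 at alpha = 0.05.


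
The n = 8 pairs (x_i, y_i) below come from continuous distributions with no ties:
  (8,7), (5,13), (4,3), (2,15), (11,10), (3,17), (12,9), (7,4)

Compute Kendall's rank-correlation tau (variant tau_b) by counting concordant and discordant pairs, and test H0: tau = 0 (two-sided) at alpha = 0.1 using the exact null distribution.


Step 1: Enumerate the 28 unordered pairs (i,j) with i<j and classify each by sign(x_j-x_i) * sign(y_j-y_i).
  (1,2):dx=-3,dy=+6->D; (1,3):dx=-4,dy=-4->C; (1,4):dx=-6,dy=+8->D; (1,5):dx=+3,dy=+3->C
  (1,6):dx=-5,dy=+10->D; (1,7):dx=+4,dy=+2->C; (1,8):dx=-1,dy=-3->C; (2,3):dx=-1,dy=-10->C
  (2,4):dx=-3,dy=+2->D; (2,5):dx=+6,dy=-3->D; (2,6):dx=-2,dy=+4->D; (2,7):dx=+7,dy=-4->D
  (2,8):dx=+2,dy=-9->D; (3,4):dx=-2,dy=+12->D; (3,5):dx=+7,dy=+7->C; (3,6):dx=-1,dy=+14->D
  (3,7):dx=+8,dy=+6->C; (3,8):dx=+3,dy=+1->C; (4,5):dx=+9,dy=-5->D; (4,6):dx=+1,dy=+2->C
  (4,7):dx=+10,dy=-6->D; (4,8):dx=+5,dy=-11->D; (5,6):dx=-8,dy=+7->D; (5,7):dx=+1,dy=-1->D
  (5,8):dx=-4,dy=-6->C; (6,7):dx=+9,dy=-8->D; (6,8):dx=+4,dy=-13->D; (7,8):dx=-5,dy=-5->C
Step 2: C = 11, D = 17, total pairs = 28.
Step 3: tau = (C - D)/(n(n-1)/2) = (11 - 17)/28 = -0.214286.
Step 4: Exact two-sided p-value (enumerate n! = 40320 permutations of y under H0): p = 0.548413.
Step 5: alpha = 0.1. fail to reject H0.

tau_b = -0.2143 (C=11, D=17), p = 0.548413, fail to reject H0.
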